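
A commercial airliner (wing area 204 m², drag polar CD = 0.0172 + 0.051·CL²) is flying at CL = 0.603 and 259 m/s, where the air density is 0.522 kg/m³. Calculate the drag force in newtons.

CD = 0.0172 + 0.051 × 0.603² = 0.03574
D = ½ρv²S·CD = ½ × 0.522 × 259² × 204 × 0.03574 = 1.28×10^5 N

D = 1.28×10^5 N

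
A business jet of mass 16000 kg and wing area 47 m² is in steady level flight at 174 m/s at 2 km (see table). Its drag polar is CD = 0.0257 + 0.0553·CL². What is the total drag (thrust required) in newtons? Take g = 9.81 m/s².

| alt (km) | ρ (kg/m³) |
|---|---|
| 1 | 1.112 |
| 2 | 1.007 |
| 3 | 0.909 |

D = 20300 N

At 2 km, from the table: ρ = 1.007 kg/m³.
Level flight ⇒ L = W = m·g = 16000 × 9.81 = 1.5696×10^5 N.
Dynamic pressure q = 0.5 × 1.007 × 174² = 15240 Pa.
Required CL = L/(qS) = 1.5696×10^5/(15240·47) = 0.2191.
CD = 0.0257 + 0.0553 × 0.2191² = 0.02835.
D = q·S·CD = 15240 × 47 × 0.02835 = 20310 N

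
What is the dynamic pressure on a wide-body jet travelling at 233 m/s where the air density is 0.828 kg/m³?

q = ½ρv² = ½ × 0.828 × 233² = 22500 Pa

q = 22500 Pa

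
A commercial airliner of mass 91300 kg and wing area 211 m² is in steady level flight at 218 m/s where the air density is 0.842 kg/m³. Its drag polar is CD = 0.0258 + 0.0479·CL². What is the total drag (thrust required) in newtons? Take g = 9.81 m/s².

Weight W = mg = 91300 × 9.81 = 8.9565×10^5 N; in level flight L = W.
Dynamic pressure q = 0.5 × 0.842 × 218² = 20010 Pa.
CL = 2W/(ρv²S) = 2×8.9565×10^5/(0.842×218²×211) = 0.2122.
CD = 0.0258 + 0.0479 × 0.2122² = 0.02796.
D = q·S·CD = 20010 × 211 × 0.02796 = 1.18×10^5 N

D = 1.18×10^5 N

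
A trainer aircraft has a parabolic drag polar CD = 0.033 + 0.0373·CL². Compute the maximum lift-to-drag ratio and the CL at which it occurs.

(L/D)max = 14.3, at CL = 0.941

For CD = CD0 + K·CL², (L/D)max occurs at CL* = √(CD0/K) and equals 1/(2√(K·CD0)).
(L/D)max = 1/(2√(0.0373 × 0.033)) = 1/(2 × 0.03508) = 14.3
CL* = √(0.033/0.0373) = 0.941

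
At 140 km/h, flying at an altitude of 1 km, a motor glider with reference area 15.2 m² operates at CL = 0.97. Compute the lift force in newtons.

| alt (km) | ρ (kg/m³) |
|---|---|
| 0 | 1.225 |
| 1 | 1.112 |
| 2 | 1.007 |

At 1 km, from the table: ρ = 1.112 kg/m³.
Convert speed: v = 140 km/h ÷ 3.6 = 38.89 m/s.
L = ½ρv²S·CL = ½ × 1.112 × 38.89² × 15.2 × 0.97 = 12400 N ≈ 12.4 kN

L = 12400 N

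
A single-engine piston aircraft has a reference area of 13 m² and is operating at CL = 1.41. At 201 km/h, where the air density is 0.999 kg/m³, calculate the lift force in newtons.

Convert speed: v = 201 km/h ÷ 3.6 = 55.83 m/s.
Dynamic pressure q = ½ρv² = ½ × 0.999 × 55.83² = 1557 Pa.
L = q·S·CL = 1557 × 13 × 1.41 = 28500 N ≈ 28.5 kN

L = 28500 N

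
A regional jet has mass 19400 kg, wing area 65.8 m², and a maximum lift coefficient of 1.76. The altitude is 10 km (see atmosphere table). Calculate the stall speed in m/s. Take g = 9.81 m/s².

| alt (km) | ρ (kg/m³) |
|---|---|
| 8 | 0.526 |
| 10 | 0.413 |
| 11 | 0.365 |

At 10 km, from the table: ρ = 0.413 kg/m³.
Weight W = mg = 19400 × 9.81 = 1.903×10^5 N.
V_stall = √(2W/(ρ·S·CL,max)) = √(2 × 1.903×10^5 / (0.413 × 65.8 × 1.76))
V_stall = √7958 = 89.2 m/s

V_stall = 89.2 m/s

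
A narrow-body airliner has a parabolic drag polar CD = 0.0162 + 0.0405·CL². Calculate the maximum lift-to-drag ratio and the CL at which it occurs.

For CD = CD0 + K·CL², (L/D)max occurs at CL* = √(CD0/K) and equals 1/(2√(K·CD0)).
(L/D)max = 1/(2√(0.0405 × 0.0162)) = 1/(2 × 0.02561) = 19.5
CL* = √(0.0162/0.0405) = 0.632

(L/D)max = 19.5, at CL = 0.632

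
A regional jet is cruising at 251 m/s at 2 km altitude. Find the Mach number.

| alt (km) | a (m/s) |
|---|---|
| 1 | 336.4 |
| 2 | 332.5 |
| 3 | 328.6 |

At 2 km, from the table: a = 332.5 m/s.
M = v/a = 251 / 332.5 = 0.755

M = 0.755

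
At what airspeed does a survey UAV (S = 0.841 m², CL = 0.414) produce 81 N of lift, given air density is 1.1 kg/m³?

v = 20.6 m/s

L = ½ρv²S·CL ⇒ v = √(2L/(ρ·S·CL))
v = √(2 × 81 / (1.1 × 0.841 × 0.414)) = √423 = 20.6 m/s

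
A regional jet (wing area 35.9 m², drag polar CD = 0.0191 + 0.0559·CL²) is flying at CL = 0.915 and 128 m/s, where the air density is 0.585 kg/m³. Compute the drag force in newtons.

CD = 0.0191 + 0.0559 × 0.915² = 0.0659
D = ½ρv²S·CD = ½ × 0.585 × 128² × 35.9 × 0.0659 = 11300 N

D = 11300 N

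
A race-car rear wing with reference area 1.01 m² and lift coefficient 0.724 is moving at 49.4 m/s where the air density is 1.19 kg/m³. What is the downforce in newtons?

L = 1060 N

Dynamic pressure q = ½ρv² = ½ × 1.19 × 49.4² = 1452 Pa.
L = q·S·CL = 1452 × 1.01 × 0.724 = 1060 N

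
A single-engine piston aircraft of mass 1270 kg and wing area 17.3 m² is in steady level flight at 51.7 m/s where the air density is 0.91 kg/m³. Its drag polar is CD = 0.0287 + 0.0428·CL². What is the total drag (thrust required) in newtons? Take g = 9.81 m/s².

Level flight ⇒ L = W = m·g = 1270 × 9.81 = 12459 N.
Dynamic pressure q = 0.5 × 0.91 × 51.7² = 1216 Pa.
CL = 2W/(ρv²S) = 2×12459/(0.91×51.7²×17.3) = 0.5922.
CD = 0.0287 + 0.0428 × 0.5922² = 0.04371.
D = q·S·CD = 1216 × 17.3 × 0.04371 = 919.6 N

D = 920 N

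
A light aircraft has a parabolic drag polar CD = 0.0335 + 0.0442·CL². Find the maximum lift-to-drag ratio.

(L/D)max = 13

For CD = CD0 + K·CL², (L/D)max occurs at CL* = √(CD0/K) and equals 1/(2√(K·CD0)).
(L/D)max = 1/(2√(0.0442 × 0.0335)) = 1/(2 × 0.03848) = 13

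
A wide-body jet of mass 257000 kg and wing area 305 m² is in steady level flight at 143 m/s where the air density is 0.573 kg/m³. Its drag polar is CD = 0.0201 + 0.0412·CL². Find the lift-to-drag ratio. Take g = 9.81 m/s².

L/D = 13.8

In steady level flight, lift balances weight: W = mg = 257000 × 9.81 = 2.5212×10^6 N.
q = ½ρv² = ½ × 0.573 × 143² = 5859 Pa.
CL = 2W/(ρv²S) = 2×2.5212×10^6/(0.573×143²×305) = 1.411.
CD = 0.0201 + 0.0412 × 1.411² = 0.1021.
L/D = CL/CD = 1.411 / 0.1021 = 13.8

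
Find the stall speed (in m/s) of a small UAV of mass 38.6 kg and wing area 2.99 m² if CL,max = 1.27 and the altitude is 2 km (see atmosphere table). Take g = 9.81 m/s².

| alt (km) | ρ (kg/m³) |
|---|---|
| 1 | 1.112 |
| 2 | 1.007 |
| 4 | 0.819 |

V_stall = 14.1 m/s

At 2 km, from the table: ρ = 1.007 kg/m³.
Weight W = mg = 38.6 × 9.81 = 378.7 N.
From L = ½ρV²S·CL,max = W: V_stall = √(2W/(ρSCL,max)) = √(2·378.7/(1.007·2.99·1.27))
V_stall = √198.1 = 14.1 m/s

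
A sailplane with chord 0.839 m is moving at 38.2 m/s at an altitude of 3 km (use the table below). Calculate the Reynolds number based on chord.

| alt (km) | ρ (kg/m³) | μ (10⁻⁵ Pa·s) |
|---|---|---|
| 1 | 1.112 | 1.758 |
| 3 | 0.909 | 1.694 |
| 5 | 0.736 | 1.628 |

Re = 1.72×10^6

At 3 km, from the table: ρ = 0.909 kg/m³, μ = 1.694×10⁻⁵ Pa·s.
Re = ρ·v·c/μ = 0.909 × 38.2 × 0.839 / (1.694×10⁻⁵) = 1.72×10^6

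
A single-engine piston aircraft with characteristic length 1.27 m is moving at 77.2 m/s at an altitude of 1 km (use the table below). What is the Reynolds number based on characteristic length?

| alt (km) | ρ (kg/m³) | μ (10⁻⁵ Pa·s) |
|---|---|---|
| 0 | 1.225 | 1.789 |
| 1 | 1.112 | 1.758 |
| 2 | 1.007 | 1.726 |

Re = 6.2×10^6

At 1 km, from the table: ρ = 1.112 kg/m³, μ = 1.758×10⁻⁵ Pa·s.
Re = ρ·v·c/μ = 1.112 × 77.2 × 1.27 / (1.758×10⁻⁵) = 6.2×10^6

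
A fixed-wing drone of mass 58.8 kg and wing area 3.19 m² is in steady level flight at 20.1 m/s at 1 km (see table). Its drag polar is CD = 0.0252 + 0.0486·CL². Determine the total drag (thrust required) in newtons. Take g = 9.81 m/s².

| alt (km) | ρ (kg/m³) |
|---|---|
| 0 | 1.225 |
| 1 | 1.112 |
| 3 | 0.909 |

D = 40.6 N

At 1 km, from the table: ρ = 1.112 kg/m³.
Weight W = mg = 58.8 × 9.81 = 576.83 N; in level flight L = W.
q = ½ρv² = ½ × 1.112 × 20.1² = 224.6 Pa.
Required CL = L/(qS) = 576.83/(224.6·3.19) = 0.805.
CD = 0.0252 + 0.0486 × 0.805² = 0.05669.
D = q·S·CD = 224.6 × 3.19 × 0.05669 = 40.62 N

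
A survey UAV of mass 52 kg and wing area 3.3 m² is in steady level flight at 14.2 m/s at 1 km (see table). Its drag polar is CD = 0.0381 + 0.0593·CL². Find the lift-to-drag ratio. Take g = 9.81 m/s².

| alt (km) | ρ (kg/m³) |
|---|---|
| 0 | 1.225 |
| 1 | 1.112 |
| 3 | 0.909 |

L/D = 9.14

At 1 km, from the table: ρ = 1.112 kg/m³.
Weight W = mg = 52 × 9.81 = 510.12 N; in level flight L = W.
q = ½ρv² = ½ × 1.112 × 14.2² = 112.1 Pa.
CL = W/(q·S) = 510.12 / (112.1 × 3.3) = 1.379.
CD = 0.0381 + 0.0593 × 1.379² = 0.1508.
L/D = CL/CD = 1.379 / 0.1508 = 9.14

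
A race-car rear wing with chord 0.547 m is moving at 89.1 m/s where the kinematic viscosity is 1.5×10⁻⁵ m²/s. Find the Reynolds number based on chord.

Re = 3.25×10^6

Re = v·c/ν = 89.1 × 0.547 / (1.5×10⁻⁵) = 3.25×10^6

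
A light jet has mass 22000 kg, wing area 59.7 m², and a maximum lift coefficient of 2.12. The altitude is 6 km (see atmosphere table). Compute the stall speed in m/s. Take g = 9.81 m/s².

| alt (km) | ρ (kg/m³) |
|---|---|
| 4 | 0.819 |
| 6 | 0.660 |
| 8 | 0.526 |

V_stall = 71.9 m/s

At 6 km, from the table: ρ = 0.660 kg/m³.
At stall, lift equals weight: L = W = m·g = 22000 × 9.81 = 2.158×10^5 N.
V_stall = √(2W/(ρ·S·CL,max)) = √(2 × 2.158×10^5 / (0.66 × 59.7 × 2.12))
V_stall = √5167 = 71.9 m/s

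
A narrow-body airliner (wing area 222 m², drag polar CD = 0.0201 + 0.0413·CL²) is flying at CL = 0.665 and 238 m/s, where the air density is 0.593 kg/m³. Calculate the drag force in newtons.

D = 1.43×10^5 N

CD = 0.0201 + 0.0413 × 0.665² = 0.03836
D = ½ρv²S·CD = ½ × 0.593 × 238² × 222 × 0.03836 = 1.43×10^5 N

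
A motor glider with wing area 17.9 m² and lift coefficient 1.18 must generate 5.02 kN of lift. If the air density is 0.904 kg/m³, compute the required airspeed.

v = 22.9 m/s

L = ½ρv²S·CL ⇒ v = √(2L/(ρ·S·CL))
v = √(2 × 5020 / (0.904 × 17.9 × 1.18)) = √525.8 = 22.9 m/s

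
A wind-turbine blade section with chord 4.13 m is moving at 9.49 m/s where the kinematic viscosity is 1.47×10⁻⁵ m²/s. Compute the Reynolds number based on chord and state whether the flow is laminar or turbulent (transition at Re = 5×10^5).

Re = v·c/ν = 9.49 × 4.13 / (1.47×10⁻⁵) = 2.67×10^6
Since 2.67×10^6 > 5×10^5, the flow is turbulent.

Re = 2.67×10^6 (turbulent)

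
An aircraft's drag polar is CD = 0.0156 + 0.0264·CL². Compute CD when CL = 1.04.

CD = 0.0442

CD = 0.0156 + 0.0264 × 1.04² = 0.0156 + 0.02855 = 0.0442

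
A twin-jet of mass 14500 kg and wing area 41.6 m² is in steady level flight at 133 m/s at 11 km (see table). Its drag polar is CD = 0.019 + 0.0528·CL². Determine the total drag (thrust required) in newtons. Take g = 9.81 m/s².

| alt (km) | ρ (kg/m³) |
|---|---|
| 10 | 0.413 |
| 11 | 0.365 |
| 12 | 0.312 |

At 11 km, from the table: ρ = 0.365 kg/m³.
Weight W = mg = 14500 × 9.81 = 1.4224×10^5 N; in level flight L = W.
Dynamic pressure q = 0.5 × 0.365 × 133² = 3228 Pa.
Required CL = L/(qS) = 1.4224×10^5/(3228·41.6) = 1.059.
CD = 0.019 + 0.0528 × 1.059² = 0.07824.
D = q·S·CD = 3228 × 41.6 × 0.07824 = 10510 N

D = 10500 N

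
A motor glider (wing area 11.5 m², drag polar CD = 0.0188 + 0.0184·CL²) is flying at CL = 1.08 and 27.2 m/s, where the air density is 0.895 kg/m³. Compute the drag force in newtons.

CD = 0.0188 + 0.0184 × 1.08² = 0.04026
D = ½ρv²S·CD = ½ × 0.895 × 27.2² × 11.5 × 0.04026 = 153 N

D = 153 N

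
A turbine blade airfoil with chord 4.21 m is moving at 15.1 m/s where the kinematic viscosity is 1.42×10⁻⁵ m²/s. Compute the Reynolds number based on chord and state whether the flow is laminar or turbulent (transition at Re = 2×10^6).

Re = v·c/ν = 15.1 × 4.21 / (1.42×10⁻⁵) = 4.48×10^6
Since 4.48×10^6 > 2×10^6, the flow is turbulent.

Re = 4.48×10^6 (turbulent)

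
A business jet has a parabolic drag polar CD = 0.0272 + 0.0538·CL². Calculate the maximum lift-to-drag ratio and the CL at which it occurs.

(L/D)max = 13.1, at CL = 0.711

For CD = CD0 + K·CL², (L/D)max occurs at CL* = √(CD0/K) and equals 1/(2√(K·CD0)).
(L/D)max = 1/(2√(0.0538 × 0.0272)) = 1/(2 × 0.03825) = 13.1
CL* = √(0.0272/0.0538) = 0.711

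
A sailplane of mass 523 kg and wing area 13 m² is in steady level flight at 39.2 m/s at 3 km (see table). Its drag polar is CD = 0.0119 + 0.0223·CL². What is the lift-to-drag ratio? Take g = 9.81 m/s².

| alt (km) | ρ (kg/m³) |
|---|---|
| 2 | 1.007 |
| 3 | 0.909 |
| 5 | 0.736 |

At 3 km, from the table: ρ = 0.909 kg/m³.
Level flight ⇒ L = W = m·g = 523 × 9.81 = 5130.6 N.
Dynamic pressure q = 0.5 × 0.909 × 39.2² = 698.4 Pa.
CL = W/(q·S) = 5130.6 / (698.4 × 13) = 0.5651.
CD = 0.0119 + 0.0223 × 0.5651² = 0.01902.
L/D = CL/CD = 0.5651 / 0.01902 = 29.7

L/D = 29.7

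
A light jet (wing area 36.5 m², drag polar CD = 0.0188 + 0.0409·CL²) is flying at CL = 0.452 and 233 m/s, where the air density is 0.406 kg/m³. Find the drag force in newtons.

CD = 0.0188 + 0.0409 × 0.452² = 0.02716
D = ½ρv²S·CD = ½ × 0.406 × 233² × 36.5 × 0.02716 = 10900 N

D = 10900 N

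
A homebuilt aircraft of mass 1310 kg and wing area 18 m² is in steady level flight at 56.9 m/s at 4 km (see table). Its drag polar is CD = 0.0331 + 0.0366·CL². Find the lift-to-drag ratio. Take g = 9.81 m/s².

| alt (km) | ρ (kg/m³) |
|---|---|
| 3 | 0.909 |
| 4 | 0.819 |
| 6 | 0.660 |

At 4 km, from the table: ρ = 0.819 kg/m³.
Level flight ⇒ L = W = m·g = 1310 × 9.81 = 12851 N.
Dynamic pressure q = 0.5 × 0.819 × 56.9² = 1326 Pa.
CL = W/(q·S) = 12851 / (1326 × 18) = 0.5385.
CD = 0.0331 + 0.0366 × 0.5385² = 0.04371.
L/D = CL/CD = 0.5385 / 0.04371 = 12.3

L/D = 12.3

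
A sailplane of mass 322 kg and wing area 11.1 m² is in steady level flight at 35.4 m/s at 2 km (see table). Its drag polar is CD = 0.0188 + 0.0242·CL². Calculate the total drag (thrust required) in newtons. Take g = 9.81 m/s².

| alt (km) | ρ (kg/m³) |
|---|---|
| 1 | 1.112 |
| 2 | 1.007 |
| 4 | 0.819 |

D = 166 N

At 2 km, from the table: ρ = 1.007 kg/m³.
Weight W = mg = 322 × 9.81 = 3158.8 N; in level flight L = W.
Dynamic pressure q = 0.5 × 1.007 × 35.4² = 631 Pa.
Required CL = L/(qS) = 3158.8/(631·11.1) = 0.451.
CD = 0.0188 + 0.0242 × 0.451² = 0.02372.
D = q·S·CD = 631 × 11.1 × 0.02372 = 166.1 N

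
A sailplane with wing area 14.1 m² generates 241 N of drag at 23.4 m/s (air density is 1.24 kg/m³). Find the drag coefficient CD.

CD = 0.0503

From D = ½ρv²S·CD, rearranging gives CD = 2D/(ρv²S).
CD = 2 × 241 / (1.24 × 23.4² × 14.1) = 0.0503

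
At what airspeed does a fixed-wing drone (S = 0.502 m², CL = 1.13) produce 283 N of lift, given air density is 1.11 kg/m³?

v = 30 m/s

L = ½ρv²S·CL ⇒ v = √(2L/(ρ·S·CL))
v = √(2 × 283 / (1.11 × 0.502 × 1.13)) = √898.9 = 30 m/s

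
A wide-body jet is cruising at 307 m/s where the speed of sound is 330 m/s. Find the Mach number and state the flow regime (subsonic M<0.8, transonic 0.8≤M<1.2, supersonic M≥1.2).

M = v/a = 307 / 330 = 0.93
M = 0.93 → transonic.

M = 0.93 (transonic)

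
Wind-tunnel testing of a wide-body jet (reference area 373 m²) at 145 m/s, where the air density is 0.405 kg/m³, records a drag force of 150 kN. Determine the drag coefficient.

CD = 0.0945

From D = ½ρv²S·CD, rearranging gives CD = 2D/(ρv²S).
CD = 2 × 1.5×10^5 / (0.405 × 145² × 373) = 0.0945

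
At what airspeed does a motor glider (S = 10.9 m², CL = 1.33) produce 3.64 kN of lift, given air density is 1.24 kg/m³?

v = 20.1 m/s

L = ½ρv²S·CL ⇒ v = √(2L/(ρ·S·CL))
v = √(2 × 3640 / (1.24 × 10.9 × 1.33)) = √405 = 20.1 m/s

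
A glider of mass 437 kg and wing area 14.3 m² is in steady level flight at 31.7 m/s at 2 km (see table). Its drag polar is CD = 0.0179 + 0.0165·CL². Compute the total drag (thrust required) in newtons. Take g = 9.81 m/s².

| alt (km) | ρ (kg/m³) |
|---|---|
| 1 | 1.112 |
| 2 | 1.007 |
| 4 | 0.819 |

At 2 km, from the table: ρ = 1.007 kg/m³.
In steady level flight, lift balances weight: W = mg = 437 × 9.81 = 4287 N.
q = ½ρv² = ½ × 1.007 × 31.7² = 506 Pa.
CL = 2W/(ρv²S) = 2×4287/(1.007×31.7²×14.3) = 0.5925.
CD = 0.0179 + 0.0165 × 0.5925² = 0.02369.
D = q·S·CD = 506 × 14.3 × 0.02369 = 171.4 N

D = 171 N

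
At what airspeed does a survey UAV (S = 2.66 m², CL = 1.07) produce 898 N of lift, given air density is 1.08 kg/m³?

v = 24.2 m/s

L = ½ρv²S·CL ⇒ v = √(2L/(ρ·S·CL))
v = √(2 × 898 / (1.08 × 2.66 × 1.07)) = √584.3 = 24.2 m/s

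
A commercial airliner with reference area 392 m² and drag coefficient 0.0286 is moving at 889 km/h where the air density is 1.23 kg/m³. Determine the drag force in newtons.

Convert speed: v = 889 km/h ÷ 3.6 = 246.9 m/s.
Dynamic pressure q = ½ρv² = ½ × 1.23 × 246.9² = 37500 Pa.
D = q·S·CD = 37500 × 392 × 0.0286 = 4.2×10^5 N ≈ 420 kN

D = 4.2×10^5 N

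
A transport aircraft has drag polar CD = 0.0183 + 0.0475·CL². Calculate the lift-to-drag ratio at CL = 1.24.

L/D = 13.6

CD = 0.0183 + 0.0475 × 1.24² = 0.09134
L/D = CL/CD = 1.24 / 0.09134 = 13.6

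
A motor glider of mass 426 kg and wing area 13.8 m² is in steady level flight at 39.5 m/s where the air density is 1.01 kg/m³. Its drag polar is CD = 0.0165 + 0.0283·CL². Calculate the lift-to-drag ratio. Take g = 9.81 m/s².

L/D = 18.6

Level flight ⇒ L = W = m·g = 426 × 9.81 = 4179.1 N.
q = ½ρv² = ½ × 1.01 × 39.5² = 787.9 Pa.
CL = 2W/(ρv²S) = 2×4179.1/(1.01×39.5²×13.8) = 0.3843.
CD = 0.0165 + 0.0283 × 0.3843² = 0.02068.
L/D = CL/CD = 0.3843 / 0.02068 = 18.6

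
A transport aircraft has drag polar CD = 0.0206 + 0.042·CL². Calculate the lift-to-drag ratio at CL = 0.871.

L/D = 16.6

CD = 0.0206 + 0.042 × 0.871² = 0.05246
L/D = CL/CD = 0.871 / 0.05246 = 16.6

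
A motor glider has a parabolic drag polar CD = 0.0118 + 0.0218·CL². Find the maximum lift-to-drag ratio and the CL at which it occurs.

For CD = CD0 + K·CL², (L/D)max occurs at CL* = √(CD0/K) and equals 1/(2√(K·CD0)).
(L/D)max = 1/(2√(0.0218 × 0.0118)) = 1/(2 × 0.01604) = 31.2
CL* = √(0.0118/0.0218) = 0.736

(L/D)max = 31.2, at CL = 0.736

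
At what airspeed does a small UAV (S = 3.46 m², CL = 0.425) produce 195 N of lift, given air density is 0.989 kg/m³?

L = ½ρv²S·CL ⇒ v = √(2L/(ρ·S·CL))
v = √(2 × 195 / (0.989 × 3.46 × 0.425)) = √268.2 = 16.4 m/s

v = 16.4 m/s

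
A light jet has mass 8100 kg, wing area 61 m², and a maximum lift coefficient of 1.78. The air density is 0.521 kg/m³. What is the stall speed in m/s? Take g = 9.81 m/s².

Weight W = mg = 8100 × 9.81 = 79460 N.
From L = ½ρV²S·CL,max = W: V_stall = √(2W/(ρSCL,max)) = √(2·79460/(0.521·61·1.78))
V_stall = √2809 = 53 m/s

V_stall = 53 m/s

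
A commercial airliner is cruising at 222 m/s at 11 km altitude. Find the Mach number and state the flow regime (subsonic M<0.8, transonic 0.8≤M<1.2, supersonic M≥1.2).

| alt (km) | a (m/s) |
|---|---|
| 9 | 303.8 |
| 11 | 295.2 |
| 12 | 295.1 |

M = 0.752 (subsonic)

At 11 km, from the table: a = 295.2 m/s.
M = v/a = 222 / 295.2 = 0.752
M = 0.752 → subsonic.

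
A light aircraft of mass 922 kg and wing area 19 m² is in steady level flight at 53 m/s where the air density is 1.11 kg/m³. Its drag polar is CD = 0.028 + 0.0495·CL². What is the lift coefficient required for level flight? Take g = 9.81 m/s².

Weight W = mg = 922 × 9.81 = 9044.8 N; in level flight L = W.
Dynamic pressure q = 0.5 × 1.11 × 53² = 1559 Pa.
Required CL = L/(qS) = 9044.8/(1559·19) = 0.3054.

CL = 0.305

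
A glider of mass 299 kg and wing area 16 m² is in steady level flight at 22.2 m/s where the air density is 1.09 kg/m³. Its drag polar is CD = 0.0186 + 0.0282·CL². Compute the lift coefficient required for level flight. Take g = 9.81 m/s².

CL = 0.683

In steady level flight, lift balances weight: W = mg = 299 × 9.81 = 2933.2 N.
q = ½ρv² = ½ × 1.09 × 22.2² = 268.6 Pa.
CL = 2W/(ρv²S) = 2×2933.2/(1.09×22.2²×16) = 0.6825.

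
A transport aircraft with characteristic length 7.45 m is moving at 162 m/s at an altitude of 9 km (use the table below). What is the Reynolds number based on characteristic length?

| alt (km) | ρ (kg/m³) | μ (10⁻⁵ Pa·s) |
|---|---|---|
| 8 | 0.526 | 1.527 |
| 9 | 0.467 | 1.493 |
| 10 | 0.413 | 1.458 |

At 9 km, from the table: ρ = 0.467 kg/m³, μ = 1.493×10⁻⁵ Pa·s.
Re = ρ·v·c/μ = 0.467 × 162 × 7.45 / (1.493×10⁻⁵) = 3.78×10^7

Re = 3.78×10^7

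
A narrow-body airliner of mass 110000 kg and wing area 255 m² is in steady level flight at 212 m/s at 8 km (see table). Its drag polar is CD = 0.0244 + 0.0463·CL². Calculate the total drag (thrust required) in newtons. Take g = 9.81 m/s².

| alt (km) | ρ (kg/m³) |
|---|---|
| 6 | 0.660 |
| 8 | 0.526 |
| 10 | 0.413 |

At 8 km, from the table: ρ = 0.526 kg/m³.
Weight W = mg = 110000 × 9.81 = 1.0791×10^6 N; in level flight L = W.
Dynamic pressure q = 0.5 × 0.526 × 212² = 11820 Pa.
Required CL = L/(qS) = 1.0791×10^6/(11820·255) = 0.358.
CD = 0.0244 + 0.0463 × 0.358² = 0.03033.
D = q·S·CD = 11820 × 255 × 0.03033 = 91430 N

D = 91400 N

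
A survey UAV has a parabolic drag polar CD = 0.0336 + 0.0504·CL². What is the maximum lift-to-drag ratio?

For CD = CD0 + K·CL², (L/D)max occurs at CL* = √(CD0/K) and equals 1/(2√(K·CD0)).
(L/D)max = 1/(2√(0.0504 × 0.0336)) = 1/(2 × 0.04115) = 12.2

(L/D)max = 12.2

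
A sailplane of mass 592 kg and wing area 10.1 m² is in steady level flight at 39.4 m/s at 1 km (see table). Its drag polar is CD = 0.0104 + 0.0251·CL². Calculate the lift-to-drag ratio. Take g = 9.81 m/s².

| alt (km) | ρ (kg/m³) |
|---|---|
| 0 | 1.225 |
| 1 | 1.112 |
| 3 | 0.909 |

At 1 km, from the table: ρ = 1.112 kg/m³.
Weight W = mg = 592 × 9.81 = 5807.5 N; in level flight L = W.
q = ½ρv² = ½ × 1.112 × 39.4² = 863.1 Pa.
CL = 2W/(ρv²S) = 2×5807.5/(1.112×39.4²×10.1) = 0.6662.
CD = 0.0104 + 0.0251 × 0.6662² = 0.02154.
L/D = CL/CD = 0.6662 / 0.02154 = 30.9

L/D = 30.9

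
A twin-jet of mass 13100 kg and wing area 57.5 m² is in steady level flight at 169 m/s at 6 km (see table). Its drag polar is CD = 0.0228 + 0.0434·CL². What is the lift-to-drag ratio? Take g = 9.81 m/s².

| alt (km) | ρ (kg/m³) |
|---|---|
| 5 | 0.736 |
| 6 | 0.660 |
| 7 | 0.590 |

At 6 km, from the table: ρ = 0.660 kg/m³.
Weight W = mg = 13100 × 9.81 = 1.2851×10^5 N; in level flight L = W.
Dynamic pressure q = 0.5 × 0.66 × 169² = 9425 Pa.
CL = W/(q·S) = 1.2851×10^5 / (9425 × 57.5) = 0.2371.
CD = 0.0228 + 0.0434 × 0.2371² = 0.02524.
L/D = CL/CD = 0.2371 / 0.02524 = 9.39

L/D = 9.39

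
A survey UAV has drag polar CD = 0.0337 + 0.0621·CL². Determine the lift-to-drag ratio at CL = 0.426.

L/D = 9.47

CD = 0.0337 + 0.0621 × 0.426² = 0.04497
L/D = CL/CD = 0.426 / 0.04497 = 9.47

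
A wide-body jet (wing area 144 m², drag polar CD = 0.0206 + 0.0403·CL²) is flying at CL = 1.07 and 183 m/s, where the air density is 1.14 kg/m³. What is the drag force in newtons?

D = 1.83×10^5 N

CD = 0.0206 + 0.0403 × 1.07² = 0.06674
D = ½ρv²S·CD = ½ × 1.14 × 183² × 144 × 0.06674 = 1.83×10^5 N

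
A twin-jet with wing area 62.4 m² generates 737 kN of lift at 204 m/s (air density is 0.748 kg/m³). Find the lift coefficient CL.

CL = 0.759

From L = ½ρv²S·CL, rearranging gives CL = 2L/(ρv²S).
CL = 2 × 7.37×10^5 / (0.748 × 204² × 62.4) = 0.759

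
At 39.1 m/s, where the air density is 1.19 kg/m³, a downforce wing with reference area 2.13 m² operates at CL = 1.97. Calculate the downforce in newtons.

L = ½ρv²S·CL = ½ × 1.19 × 39.1² × 2.13 × 1.97 = 3820 N

L = 3820 N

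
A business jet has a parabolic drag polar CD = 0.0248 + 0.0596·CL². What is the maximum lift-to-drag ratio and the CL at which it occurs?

For CD = CD0 + K·CL², (L/D)max occurs at CL* = √(CD0/K) and equals 1/(2√(K·CD0)).
(L/D)max = 1/(2√(0.0596 × 0.0248)) = 1/(2 × 0.03845) = 13
CL* = √(0.0248/0.0596) = 0.645

(L/D)max = 13, at CL = 0.645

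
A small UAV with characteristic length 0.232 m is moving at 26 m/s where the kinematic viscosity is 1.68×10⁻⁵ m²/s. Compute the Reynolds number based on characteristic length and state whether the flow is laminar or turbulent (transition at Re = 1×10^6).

Re = v·c/ν = 26 × 0.232 / (1.68×10⁻⁵) = 3.59×10^5
Since 3.59×10^5 < 1×10^6, the flow is laminar.

Re = 3.59×10^5 (laminar)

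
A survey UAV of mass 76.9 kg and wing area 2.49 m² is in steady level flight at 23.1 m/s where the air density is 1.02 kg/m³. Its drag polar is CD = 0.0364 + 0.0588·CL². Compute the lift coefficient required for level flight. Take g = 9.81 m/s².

CL = 1.11

In steady level flight, lift balances weight: W = mg = 76.9 × 9.81 = 754.39 N.
q = ½ρv² = ½ × 1.02 × 23.1² = 272.1 Pa.
Required CL = L/(qS) = 754.39/(272.1·2.49) = 1.113.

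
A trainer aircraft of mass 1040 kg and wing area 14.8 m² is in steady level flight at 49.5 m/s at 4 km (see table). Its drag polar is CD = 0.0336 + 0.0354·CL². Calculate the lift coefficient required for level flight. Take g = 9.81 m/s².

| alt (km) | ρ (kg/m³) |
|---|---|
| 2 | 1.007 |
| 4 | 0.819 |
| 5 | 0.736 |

At 4 km, from the table: ρ = 0.819 kg/m³.
In steady level flight, lift balances weight: W = mg = 1040 × 9.81 = 10202 N.
q = ½ρv² = ½ × 0.819 × 49.5² = 1003 Pa.
CL = W/(q·S) = 10202 / (1003 × 14.8) = 0.687.

CL = 0.687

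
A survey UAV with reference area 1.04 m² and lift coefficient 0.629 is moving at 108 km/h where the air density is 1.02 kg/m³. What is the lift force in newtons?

L = 300 N

Convert speed: v = 108 km/h ÷ 3.6 = 30 m/s.
L = ½ρv²S·CL = ½ × 1.02 × 30² × 1.04 × 0.629 = 300 N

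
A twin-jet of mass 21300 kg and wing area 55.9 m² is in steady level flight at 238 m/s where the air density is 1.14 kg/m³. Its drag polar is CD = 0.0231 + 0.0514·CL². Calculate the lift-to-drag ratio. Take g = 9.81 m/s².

L/D = 4.87

Level flight ⇒ L = W = m·g = 21300 × 9.81 = 2.0895×10^5 N.
Dynamic pressure q = 0.5 × 1.14 × 238² = 32290 Pa.
CL = 2W/(ρv²S) = 2×2.0895×10^5/(1.14×238²×55.9) = 0.1158.
CD = 0.0231 + 0.0514 × 0.1158² = 0.02379.
L/D = CL/CD = 0.1158 / 0.02379 = 4.87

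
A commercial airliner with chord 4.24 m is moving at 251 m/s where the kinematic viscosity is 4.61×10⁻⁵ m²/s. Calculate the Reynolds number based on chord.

Re = 2.31×10^7

Re = v·c/ν = 251 × 4.24 / (4.61×10⁻⁵) = 2.31×10^7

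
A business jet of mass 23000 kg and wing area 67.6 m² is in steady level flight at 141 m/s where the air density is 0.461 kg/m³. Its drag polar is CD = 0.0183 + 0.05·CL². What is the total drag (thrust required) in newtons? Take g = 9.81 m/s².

In steady level flight, lift balances weight: W = mg = 23000 × 9.81 = 2.2563×10^5 N.
q = ½ρv² = ½ × 0.461 × 141² = 4583 Pa.
Required CL = L/(qS) = 2.2563×10^5/(4583·67.6) = 0.7284.
CD = 0.0183 + 0.05 × 0.7284² = 0.04482.
D = q·S·CD = 4583 × 67.6 × 0.04482 = 13890 N

D = 13900 N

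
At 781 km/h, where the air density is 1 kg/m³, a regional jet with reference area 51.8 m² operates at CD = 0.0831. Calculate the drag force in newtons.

D = 1.01×10^5 N

Convert speed: v = 781 km/h ÷ 3.6 = 216.9 m/s.
Dynamic pressure q = ½ρv² = ½ × 1 × 216.9² = 23530 Pa.
D = q·S·CD = 23530 × 51.8 × 0.0831 = 1.01×10^5 N ≈ 101 kN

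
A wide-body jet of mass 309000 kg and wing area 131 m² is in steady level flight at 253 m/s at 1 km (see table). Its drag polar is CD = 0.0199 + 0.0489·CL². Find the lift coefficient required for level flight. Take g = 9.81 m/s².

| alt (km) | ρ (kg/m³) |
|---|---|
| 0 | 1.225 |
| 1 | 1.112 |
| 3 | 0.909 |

At 1 km, from the table: ρ = 1.112 kg/m³.
Level flight ⇒ L = W = m·g = 309000 × 9.81 = 3.0313×10^6 N.
q = ½ρv² = ½ × 1.112 × 253² = 35590 Pa.
CL = 2W/(ρv²S) = 2×3.0313×10^6/(1.112×253²×131) = 0.6502.

CL = 0.65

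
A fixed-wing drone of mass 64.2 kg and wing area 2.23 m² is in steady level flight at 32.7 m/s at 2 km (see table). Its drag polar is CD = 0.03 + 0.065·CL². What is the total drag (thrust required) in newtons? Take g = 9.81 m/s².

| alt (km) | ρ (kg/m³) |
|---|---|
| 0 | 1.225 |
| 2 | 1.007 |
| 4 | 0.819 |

D = 57.5 N

At 2 km, from the table: ρ = 1.007 kg/m³.
Weight W = mg = 64.2 × 9.81 = 629.8 N; in level flight L = W.
Dynamic pressure q = 0.5 × 1.007 × 32.7² = 538.4 Pa.
Required CL = L/(qS) = 629.8/(538.4·2.23) = 0.5246.
CD = 0.03 + 0.065 × 0.5246² = 0.04789.
D = q·S·CD = 538.4 × 2.23 × 0.04789 = 57.49 N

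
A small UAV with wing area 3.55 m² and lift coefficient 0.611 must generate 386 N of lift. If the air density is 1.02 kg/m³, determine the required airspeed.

v = 18.7 m/s

L = ½ρv²S·CL ⇒ v = √(2L/(ρ·S·CL))
v = √(2 × 386 / (1.02 × 3.55 × 0.611)) = √348.9 = 18.7 m/s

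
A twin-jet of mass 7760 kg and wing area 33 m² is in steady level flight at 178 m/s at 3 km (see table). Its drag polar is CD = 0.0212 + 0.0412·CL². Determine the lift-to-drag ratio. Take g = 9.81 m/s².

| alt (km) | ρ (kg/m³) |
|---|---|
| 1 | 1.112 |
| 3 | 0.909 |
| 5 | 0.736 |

L/D = 7.2

At 3 km, from the table: ρ = 0.909 kg/m³.
In steady level flight, lift balances weight: W = mg = 7760 × 9.81 = 76126 N.
Dynamic pressure q = 0.5 × 0.909 × 178² = 14400 Pa.
CL = W/(q·S) = 76126 / (14400 × 33) = 0.1602.
CD = 0.0212 + 0.0412 × 0.1602² = 0.02226.
L/D = CL/CD = 0.1602 / 0.02226 = 7.2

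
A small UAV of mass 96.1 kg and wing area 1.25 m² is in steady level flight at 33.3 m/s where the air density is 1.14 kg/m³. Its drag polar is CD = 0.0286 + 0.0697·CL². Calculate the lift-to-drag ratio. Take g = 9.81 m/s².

L/D = 9.33

In steady level flight, lift balances weight: W = mg = 96.1 × 9.81 = 942.74 N.
q = ½ρv² = ½ × 1.14 × 33.3² = 632.1 Pa.
CL = 2W/(ρv²S) = 2×942.74/(1.14×33.3²×1.25) = 1.193.
CD = 0.0286 + 0.0697 × 1.193² = 0.1278.
L/D = CL/CD = 1.193 / 0.1278 = 9.33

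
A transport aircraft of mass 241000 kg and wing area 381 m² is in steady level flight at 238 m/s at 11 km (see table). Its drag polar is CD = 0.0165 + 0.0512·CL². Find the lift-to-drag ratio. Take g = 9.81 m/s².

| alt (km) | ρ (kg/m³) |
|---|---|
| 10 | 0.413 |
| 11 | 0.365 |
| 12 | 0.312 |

At 11 km, from the table: ρ = 0.365 kg/m³.
Weight W = mg = 241000 × 9.81 = 2.3642×10^6 N; in level flight L = W.
q = ½ρv² = ½ × 0.365 × 238² = 10340 Pa.
CL = W/(q·S) = 2.3642×10^6 / (10340 × 381) = 0.6003.
CD = 0.0165 + 0.0512 × 0.6003² = 0.03495.
L/D = CL/CD = 0.6003 / 0.03495 = 17.2

L/D = 17.2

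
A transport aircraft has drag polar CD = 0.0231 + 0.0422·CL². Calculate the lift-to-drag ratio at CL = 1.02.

L/D = 15.2

CD = 0.0231 + 0.0422 × 1.02² = 0.067
L/D = CL/CD = 1.02 / 0.067 = 15.2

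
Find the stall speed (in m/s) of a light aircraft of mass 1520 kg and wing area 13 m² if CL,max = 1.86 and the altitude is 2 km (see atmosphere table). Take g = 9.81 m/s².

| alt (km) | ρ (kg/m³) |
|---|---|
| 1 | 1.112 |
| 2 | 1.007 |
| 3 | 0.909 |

V_stall = 35 m/s

At 2 km, from the table: ρ = 1.007 kg/m³.
Weight W = mg = 1520 × 9.81 = 14910 N.
From L = ½ρV²S·CL,max = W: V_stall = √(2W/(ρSCL,max)) = √(2·14910/(1.007·13·1.86))
V_stall = √1225 = 35 m/s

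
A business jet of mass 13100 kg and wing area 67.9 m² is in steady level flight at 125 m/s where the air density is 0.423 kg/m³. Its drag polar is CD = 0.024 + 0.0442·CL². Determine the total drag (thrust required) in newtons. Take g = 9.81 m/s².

In steady level flight, lift balances weight: W = mg = 13100 × 9.81 = 1.2851×10^5 N.
Dynamic pressure q = 0.5 × 0.423 × 125² = 3305 Pa.
CL = W/(q·S) = 1.2851×10^5 / (3305 × 67.9) = 0.5727.
CD = 0.024 + 0.0442 × 0.5727² = 0.0385.
D = q·S·CD = 3305 × 67.9 × 0.0385 = 8638 N

D = 8640 N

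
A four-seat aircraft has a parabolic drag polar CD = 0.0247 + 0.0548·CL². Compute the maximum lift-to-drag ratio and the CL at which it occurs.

(L/D)max = 13.6, at CL = 0.671

For CD = CD0 + K·CL², (L/D)max occurs at CL* = √(CD0/K) and equals 1/(2√(K·CD0)).
(L/D)max = 1/(2√(0.0548 × 0.0247)) = 1/(2 × 0.03679) = 13.6
CL* = √(0.0247/0.0548) = 0.671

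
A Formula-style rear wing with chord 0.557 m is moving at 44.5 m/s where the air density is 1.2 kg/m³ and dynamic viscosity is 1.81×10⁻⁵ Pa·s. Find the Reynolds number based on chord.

Re = 1.64×10^6

Re = ρ·v·c/μ = 1.2 × 44.5 × 0.557 / (1.81×10⁻⁵) = 1.64×10^6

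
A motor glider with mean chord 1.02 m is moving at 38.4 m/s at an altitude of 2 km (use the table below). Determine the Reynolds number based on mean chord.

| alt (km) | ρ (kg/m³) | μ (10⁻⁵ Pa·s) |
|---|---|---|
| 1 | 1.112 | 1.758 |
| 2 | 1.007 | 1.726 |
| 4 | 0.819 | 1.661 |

At 2 km, from the table: ρ = 1.007 kg/m³, μ = 1.726×10⁻⁵ Pa·s.
Re = ρ·v·c/μ = 1.007 × 38.4 × 1.02 / (1.726×10⁻⁵) = 2.29×10^6

Re = 2.29×10^6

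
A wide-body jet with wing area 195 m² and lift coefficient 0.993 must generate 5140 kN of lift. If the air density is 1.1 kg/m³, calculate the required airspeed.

L = ½ρv²S·CL ⇒ v = √(2L/(ρ·S·CL))
v = √(2 × 5.14×10^6 / (1.1 × 195 × 0.993)) = √48260 = 220 m/s

v = 220 m/s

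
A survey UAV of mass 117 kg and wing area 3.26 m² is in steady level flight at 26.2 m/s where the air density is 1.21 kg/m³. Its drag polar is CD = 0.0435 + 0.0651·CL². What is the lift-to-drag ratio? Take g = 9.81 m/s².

L/D = 9.39

Level flight ⇒ L = W = m·g = 117 × 9.81 = 1147.8 N.
q = ½ρv² = ½ × 1.21 × 26.2² = 415.3 Pa.
Required CL = L/(qS) = 1147.8/(415.3·3.26) = 0.8478.
CD = 0.0435 + 0.0651 × 0.8478² = 0.09029.
L/D = CL/CD = 0.8478 / 0.09029 = 9.39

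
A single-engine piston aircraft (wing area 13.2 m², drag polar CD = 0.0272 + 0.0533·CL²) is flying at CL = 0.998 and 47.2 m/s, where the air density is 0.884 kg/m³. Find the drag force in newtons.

CD = 0.0272 + 0.0533 × 0.998² = 0.08029
D = ½ρv²S·CD = ½ × 0.884 × 47.2² × 13.2 × 0.08029 = 1040 N

D = 1040 N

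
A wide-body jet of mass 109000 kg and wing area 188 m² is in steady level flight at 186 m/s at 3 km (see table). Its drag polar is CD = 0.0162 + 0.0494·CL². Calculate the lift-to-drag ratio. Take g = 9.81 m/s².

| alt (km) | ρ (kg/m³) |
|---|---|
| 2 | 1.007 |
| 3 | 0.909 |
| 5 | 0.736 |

L/D = 16

At 3 km, from the table: ρ = 0.909 kg/m³.
In steady level flight, lift balances weight: W = mg = 109000 × 9.81 = 1.0693×10^6 N.
Dynamic pressure q = 0.5 × 0.909 × 186² = 15720 Pa.
Required CL = L/(qS) = 1.0693×10^6/(15720·188) = 0.3617.
CD = 0.0162 + 0.0494 × 0.3617² = 0.02266.
L/D = CL/CD = 0.3617 / 0.02266 = 16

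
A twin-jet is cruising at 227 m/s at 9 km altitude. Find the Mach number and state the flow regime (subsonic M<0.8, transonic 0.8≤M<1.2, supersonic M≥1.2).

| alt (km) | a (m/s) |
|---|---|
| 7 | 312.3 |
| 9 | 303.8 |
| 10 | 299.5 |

M = 0.747 (subsonic)

At 9 km, from the table: a = 303.8 m/s.
M = v/a = 227 / 303.8 = 0.747
M = 0.747 → subsonic.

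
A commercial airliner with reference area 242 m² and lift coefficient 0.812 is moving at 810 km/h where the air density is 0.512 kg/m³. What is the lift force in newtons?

L = 2.55×10^6 N

Convert speed: v = 810 km/h ÷ 3.6 = 225 m/s.
Dynamic pressure q = ½ρv² = ½ × 0.512 × 225² = 12960 Pa.
L = q·S·CL = 12960 × 242 × 0.812 = 2.55×10^6 N ≈ 2550 kN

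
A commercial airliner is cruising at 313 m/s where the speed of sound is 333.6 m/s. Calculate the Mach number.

M = 0.938

M = v/a = 313 / 333.6 = 0.938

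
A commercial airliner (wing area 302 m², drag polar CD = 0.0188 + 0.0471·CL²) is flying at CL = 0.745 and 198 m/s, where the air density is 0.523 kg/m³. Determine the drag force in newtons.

CD = 0.0188 + 0.0471 × 0.745² = 0.04494
D = ½ρv²S·CD = ½ × 0.523 × 198² × 302 × 0.04494 = 1.39×10^5 N

D = 1.39×10^5 N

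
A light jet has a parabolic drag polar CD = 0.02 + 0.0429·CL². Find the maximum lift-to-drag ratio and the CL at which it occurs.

For CD = CD0 + K·CL², (L/D)max occurs at CL* = √(CD0/K) and equals 1/(2√(K·CD0)).
(L/D)max = 1/(2√(0.0429 × 0.02)) = 1/(2 × 0.02929) = 17.1
CL* = √(0.02/0.0429) = 0.683

(L/D)max = 17.1, at CL = 0.683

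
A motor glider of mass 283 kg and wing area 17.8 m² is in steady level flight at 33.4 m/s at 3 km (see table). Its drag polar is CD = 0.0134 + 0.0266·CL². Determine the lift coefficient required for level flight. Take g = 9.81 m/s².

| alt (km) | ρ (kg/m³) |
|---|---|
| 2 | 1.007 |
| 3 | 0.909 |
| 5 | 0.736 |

At 3 km, from the table: ρ = 0.909 kg/m³.
Level flight ⇒ L = W = m·g = 283 × 9.81 = 2776.2 N.
Dynamic pressure q = 0.5 × 0.909 × 33.4² = 507 Pa.
CL = 2W/(ρv²S) = 2×2776.2/(0.909×33.4²×17.8) = 0.3076.

CL = 0.308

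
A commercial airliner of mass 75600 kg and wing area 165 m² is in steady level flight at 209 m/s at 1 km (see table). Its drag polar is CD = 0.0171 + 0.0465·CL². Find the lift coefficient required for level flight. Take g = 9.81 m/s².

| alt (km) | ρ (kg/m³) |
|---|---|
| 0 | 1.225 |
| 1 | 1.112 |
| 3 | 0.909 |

CL = 0.185

At 1 km, from the table: ρ = 1.112 kg/m³.
Weight W = mg = 75600 × 9.81 = 7.4164×10^5 N; in level flight L = W.
q = ½ρv² = ½ × 1.112 × 209² = 24290 Pa.
Required CL = L/(qS) = 7.4164×10^5/(24290·165) = 0.1851.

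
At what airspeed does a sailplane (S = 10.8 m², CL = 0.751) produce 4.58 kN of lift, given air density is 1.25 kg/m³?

v = 30.1 m/s

L = ½ρv²S·CL ⇒ v = √(2L/(ρ·S·CL))
v = √(2 × 4580 / (1.25 × 10.8 × 0.751)) = √903.5 = 30.1 m/s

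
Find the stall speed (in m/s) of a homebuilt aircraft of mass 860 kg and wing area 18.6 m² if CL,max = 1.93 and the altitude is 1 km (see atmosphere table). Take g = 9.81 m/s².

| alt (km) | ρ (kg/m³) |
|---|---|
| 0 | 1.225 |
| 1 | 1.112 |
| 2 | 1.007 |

At 1 km, from the table: ρ = 1.112 kg/m³.
At stall, lift equals weight: L = W = m·g = 860 × 9.81 = 8437 N.
V_stall = √(2W/(ρ·S·CL,max)) = √(2 × 8437 / (1.112 × 18.6 × 1.93))
V_stall = √422.7 = 20.6 m/s

V_stall = 20.6 m/s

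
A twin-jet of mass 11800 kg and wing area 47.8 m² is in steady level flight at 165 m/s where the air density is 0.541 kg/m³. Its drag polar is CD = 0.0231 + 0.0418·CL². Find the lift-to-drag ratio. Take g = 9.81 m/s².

L/D = 11.9

Weight W = mg = 11800 × 9.81 = 1.1576×10^5 N; in level flight L = W.
q = ½ρv² = ½ × 0.541 × 165² = 7364 Pa.
CL = W/(q·S) = 1.1576×10^5 / (7364 × 47.8) = 0.3288.
CD = 0.0231 + 0.0418 × 0.3288² = 0.02762.
L/D = CL/CD = 0.3288 / 0.02762 = 11.9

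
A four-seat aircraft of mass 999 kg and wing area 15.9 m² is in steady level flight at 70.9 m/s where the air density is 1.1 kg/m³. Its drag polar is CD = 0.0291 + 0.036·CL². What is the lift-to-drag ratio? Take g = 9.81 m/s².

Level flight ⇒ L = W = m·g = 999 × 9.81 = 9800.2 N.
Dynamic pressure q = 0.5 × 1.1 × 70.9² = 2765 Pa.
Required CL = L/(qS) = 9800.2/(2765·15.9) = 0.2229.
CD = 0.0291 + 0.036 × 0.2229² = 0.03089.
L/D = CL/CD = 0.2229 / 0.03089 = 7.22

L/D = 7.22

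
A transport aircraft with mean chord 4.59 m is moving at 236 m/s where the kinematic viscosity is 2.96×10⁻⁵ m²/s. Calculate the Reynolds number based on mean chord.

Re = 3.66×10^7

Re = v·c/ν = 236 × 4.59 / (2.96×10⁻⁵) = 3.66×10^7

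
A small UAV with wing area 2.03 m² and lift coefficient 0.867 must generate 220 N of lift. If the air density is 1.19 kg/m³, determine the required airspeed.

v = 14.5 m/s

L = ½ρv²S·CL ⇒ v = √(2L/(ρ·S·CL))
v = √(2 × 220 / (1.19 × 2.03 × 0.867)) = √210.1 = 14.5 m/s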